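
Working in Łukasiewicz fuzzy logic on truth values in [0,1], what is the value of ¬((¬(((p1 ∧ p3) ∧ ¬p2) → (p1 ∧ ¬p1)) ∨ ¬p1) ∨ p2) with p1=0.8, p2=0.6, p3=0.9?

0.40

(p1 ∧ p3) = min(0.8, 0.9) = 0.8
¬p2: Łukasiewicz ¬ gives 1 − 0.6 = 0.4
((p1 ∧ p3) ∧ ¬p2) = min(0.8, 0.4) = 0.4
¬p1: Łukasiewicz ¬ gives 1 − 0.8 = 0.2
(p1 ∧ ¬p1) = min(0.8, 0.2) = 0.2
(((p1 ∧ p3) ∧ ¬p2) → (p1 ∧ ¬p1)): min(1, 1 − 0.4 + 0.2) = 0.8
¬(((p1 ∧ p3) ∧ ¬p2) → (p1 ∧ ¬p1)): Łukasiewicz ¬ gives 1 − 0.8 = 0.2
¬p1: Łukasiewicz ¬ gives 1 − 0.8 = 0.2
(¬(((p1 ∧ p3) ∧ ¬p2) → (p1 ∧ ¬p1)) ∨ ¬p1) = max(0.2, 0.2) = 0.2
((¬(((p1 ∧ p3) ∧ ¬p2) → (p1 ∧ ¬p1)) ∨ ¬p1) ∨ p2) = max(0.2, 0.6) = 0.6
¬((¬(((p1 ∧ p3) ∧ ¬p2) → (p1 ∧ ¬p1)) ∨ ¬p1) ∨ p2): Łukasiewicz ¬ gives 1 − 0.6 = 0.4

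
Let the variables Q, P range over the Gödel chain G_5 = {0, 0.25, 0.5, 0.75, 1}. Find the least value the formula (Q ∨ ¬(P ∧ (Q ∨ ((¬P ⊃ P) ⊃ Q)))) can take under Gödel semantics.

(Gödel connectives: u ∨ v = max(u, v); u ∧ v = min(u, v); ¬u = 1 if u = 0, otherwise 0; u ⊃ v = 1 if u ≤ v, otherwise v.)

0.25

The minimum is attained at Q = 0.25, P = 0.25:
  ¬P: Gödel ¬ of 0.25 = 0 (operand ≠ 0)
  (¬P ⊃ P): 0 ≤ 0.25, so result = 1
  ((¬P ⊃ P) ⊃ Q): 1 > 0.25, so result = 0.25
  (Q ∨ ((¬P ⊃ P) ⊃ Q)) = max(0.25, 0.25) = 0.25
  (P ∧ (Q ∨ ((¬P ⊃ P) ⊃ Q))) = min(0.25, 0.25) = 0.25
  ¬(P ∧ (Q ∨ ((¬P ⊃ P) ⊃ Q))): Gödel ¬ of 0.25 = 0 (operand ≠ 0)
  (Q ∨ ¬(P ∧ (Q ∨ ((¬P ⊃ P) ⊃ Q)))) = max(0.25, 0) = 0.25
Checking all 25 assignments confirms none give a value below 0.25.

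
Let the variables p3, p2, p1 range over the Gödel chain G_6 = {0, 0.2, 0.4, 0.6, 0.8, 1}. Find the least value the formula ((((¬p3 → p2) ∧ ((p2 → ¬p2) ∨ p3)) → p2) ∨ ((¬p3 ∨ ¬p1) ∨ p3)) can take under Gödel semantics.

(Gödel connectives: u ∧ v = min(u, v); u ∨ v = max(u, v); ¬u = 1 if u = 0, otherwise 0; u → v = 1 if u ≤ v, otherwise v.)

0.20

The minimum is attained at p3 = 0.2, p2 = 0, p1 = 0.2:
  ¬p3: Gödel ¬ of 0.2 = 0 (operand ≠ 0)
  (¬p3 → p2): 0 ≤ 0, so result = 1
  ¬p2: Gödel ¬ of 0 = 1 (operand is 0)
  (p2 → ¬p2): 0 ≤ 1, so result = 1
  ((p2 → ¬p2) ∨ p3) = max(1, 0.2) = 1
  ((¬p3 → p2) ∧ ((p2 → ¬p2) ∨ p3)) = min(1, 1) = 1
  (((¬p3 → p2) ∧ ((p2 → ¬p2) ∨ p3)) → p2): 1 > 0, so result = 0
  ¬p3: Gödel ¬ of 0.2 = 0 (operand ≠ 0)
  ¬p1: Gödel ¬ of 0.2 = 0 (operand ≠ 0)
  (¬p3 ∨ ¬p1) = max(0, 0) = 0
  ((¬p3 ∨ ¬p1) ∨ p3) = max(0, 0.2) = 0.2
  ((((¬p3 → p2) ∧ ((p2 → ¬p2) ∨ p3)) → p2) ∨ ((¬p3 ∨ ¬p1) ∨ p3)) = max(0, 0.2) = 0.2
Checking all 216 assignments confirms none give a value below 0.20.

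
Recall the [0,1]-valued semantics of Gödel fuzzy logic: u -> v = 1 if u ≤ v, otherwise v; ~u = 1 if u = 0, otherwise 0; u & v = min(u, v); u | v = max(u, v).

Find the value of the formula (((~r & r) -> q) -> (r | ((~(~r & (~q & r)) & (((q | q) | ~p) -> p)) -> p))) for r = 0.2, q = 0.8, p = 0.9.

~r: Gödel ¬ of 0.2 = 0 (operand ≠ 0)
(~r & r) = min(0, 0.2) = 0
((~r & r) -> q): 0 ≤ 0.8, so result = 1
~r: Gödel ¬ of 0.2 = 0 (operand ≠ 0)
~q: Gödel ¬ of 0.8 = 0 (operand ≠ 0)
(~q & r) = min(0, 0.2) = 0
(~r & (~q & r)) = min(0, 0) = 0
~(~r & (~q & r)): Gödel ¬ of 0 = 1 (operand is 0)
(q | q) = max(0.8, 0.8) = 0.8
~p: Gödel ¬ of 0.9 = 0 (operand ≠ 0)
((q | q) | ~p) = max(0.8, 0) = 0.8
(((q | q) | ~p) -> p): 0.8 ≤ 0.9, so result = 1
(~(~r & (~q & r)) & (((q | q) | ~p) -> p)) = min(1, 1) = 1
((~(~r & (~q & r)) & (((q | q) | ~p) -> p)) -> p): 1 > 0.9, so result = 0.9
(r | ((~(~r & (~q & r)) & (((q | q) | ~p) -> p)) -> p)) = max(0.2, 0.9) = 0.9
(((~r & r) -> q) -> (r | ((~(~r & (~q & r)) & (((q | q) | ~p) -> p)) -> p))): 1 > 0.9, so result = 0.9

0.90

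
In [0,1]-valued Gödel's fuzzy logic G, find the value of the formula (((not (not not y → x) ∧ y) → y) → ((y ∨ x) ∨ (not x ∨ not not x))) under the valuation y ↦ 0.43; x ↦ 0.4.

not y: Gödel ¬ of 0.43 = 0 (operand ≠ 0)
not not y: Gödel ¬ of 0 = 1 (operand is 0)
(not not y → x): 1 > 0.4, so result = 0.4
not (not not y → x): Gödel ¬ of 0.4 = 0 (operand ≠ 0)
(not (not not y → x) ∧ y) = min(0, 0.43) = 0
((not (not not y → x) ∧ y) → y): 0 ≤ 0.43, so result = 1
(y ∨ x) = max(0.43, 0.4) = 0.43
not x: Gödel ¬ of 0.4 = 0 (operand ≠ 0)
not x: Gödel ¬ of 0.4 = 0 (operand ≠ 0)
not not x: Gödel ¬ of 0 = 1 (operand is 0)
(not x ∨ not not x) = max(0, 1) = 1
((y ∨ x) ∨ (not x ∨ not not x)) = max(0.43, 1) = 1
(((not (not not y → x) ∧ y) → y) → ((y ∨ x) ∨ (not x ∨ not not x))): 1 ≤ 1, so result = 1

1.00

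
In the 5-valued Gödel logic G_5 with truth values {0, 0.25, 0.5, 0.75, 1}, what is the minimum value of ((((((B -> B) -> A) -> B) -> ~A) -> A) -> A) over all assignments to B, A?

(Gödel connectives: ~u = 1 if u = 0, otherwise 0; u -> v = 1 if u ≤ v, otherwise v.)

0.25

The minimum is attained at B = 0.25, A = 0.25:
  (B -> B): 0.25 ≤ 0.25, so result = 1
  ((B -> B) -> A): 1 > 0.25, so result = 0.25
  (((B -> B) -> A) -> B): 0.25 ≤ 0.25, so result = 1
  ~A: Gödel ¬ of 0.25 = 0 (operand ≠ 0)
  ((((B -> B) -> A) -> B) -> ~A): 1 > 0, so result = 0
  (((((B -> B) -> A) -> B) -> ~A) -> A): 0 ≤ 0.25, so result = 1
  ((((((B -> B) -> A) -> B) -> ~A) -> A) -> A): 1 > 0.25, so result = 0.25
Checking all 25 assignments confirms none give a value below 0.25.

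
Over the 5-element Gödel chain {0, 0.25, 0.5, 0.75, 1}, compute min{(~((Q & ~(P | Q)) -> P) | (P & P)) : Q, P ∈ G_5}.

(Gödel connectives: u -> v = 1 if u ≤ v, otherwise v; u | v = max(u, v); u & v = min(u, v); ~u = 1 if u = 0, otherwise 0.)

The minimum is attained at Q = 0, P = 0:
  (P | Q) = max(0, 0) = 0
  ~(P | Q): Gödel ¬ of 0 = 1 (operand is 0)
  (Q & ~(P | Q)) = min(0, 1) = 0
  ((Q & ~(P | Q)) -> P): 0 ≤ 0, so result = 1
  ~((Q & ~(P | Q)) -> P): Gödel ¬ of 1 = 0 (operand ≠ 0)
  (P & P) = min(0, 0) = 0
  (~((Q & ~(P | Q)) -> P) | (P & P)) = max(0, 0) = 0
Checking all 25 assignments confirms none give a value below 0.00.

0.00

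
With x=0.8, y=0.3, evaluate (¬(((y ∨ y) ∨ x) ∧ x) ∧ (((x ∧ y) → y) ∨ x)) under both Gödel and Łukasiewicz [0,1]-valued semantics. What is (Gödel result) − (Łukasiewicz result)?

Gödel evaluation:
  (y ∨ y) = max(0.3, 0.3) = 0.3
  ((y ∨ y) ∨ x) = max(0.3, 0.8) = 0.8
  (((y ∨ y) ∨ x) ∧ x) = min(0.8, 0.8) = 0.8
  ¬(((y ∨ y) ∨ x) ∧ x): Gödel ¬ of 0.8 = 0 (operand ≠ 0)
  (x ∧ y) = min(0.8, 0.3) = 0.3
  ((x ∧ y) → y): 0.3 ≤ 0.3, so result = 1
  (((x ∧ y) → y) ∨ x) = max(1, 0.8) = 1
  (¬(((y ∨ y) ∨ x) ∧ x) ∧ (((x ∧ y) → y) ∨ x)) = min(0, 1) = 0
  Gödel value = 0
Łukasiewicz evaluation:
  (y ∨ y) = max(0.3, 0.3) = 0.3
  ((y ∨ y) ∨ x) = max(0.3, 0.8) = 0.8
  (((y ∨ y) ∨ x) ∧ x) = min(0.8, 0.8) = 0.8
  ¬(((y ∨ y) ∨ x) ∧ x): Łukasiewicz ¬ gives 1 − 0.8 = 0.2
  (x ∧ y) = min(0.8, 0.3) = 0.3
  ((x ∧ y) → y): min(1, 1 − 0.3 + 0.3) = 1
  (((x ∧ y) → y) ∨ x) = max(1, 0.8) = 1
  (¬(((y ∨ y) ∨ x) ∧ x) ∧ (((x ∧ y) → y) ∨ x)) = min(0.2, 1) = 0.2
  Łukasiewicz value = 0.2
Difference: 0 − 0.2 = -0.20

-0.20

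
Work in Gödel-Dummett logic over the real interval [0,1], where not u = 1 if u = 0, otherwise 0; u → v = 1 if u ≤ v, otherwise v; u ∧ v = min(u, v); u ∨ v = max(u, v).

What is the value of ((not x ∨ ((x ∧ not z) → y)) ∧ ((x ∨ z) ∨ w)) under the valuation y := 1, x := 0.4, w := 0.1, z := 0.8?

not x: Gödel ¬ of 0.4 = 0 (operand ≠ 0)
not z: Gödel ¬ of 0.8 = 0 (operand ≠ 0)
(x ∧ not z) = min(0.4, 0) = 0
((x ∧ not z) → y): 0 ≤ 1, so result = 1
(not x ∨ ((x ∧ not z) → y)) = max(0, 1) = 1
(x ∨ z) = max(0.4, 0.8) = 0.8
((x ∨ z) ∨ w) = max(0.8, 0.1) = 0.8
((not x ∨ ((x ∧ not z) → y)) ∧ ((x ∨ z) ∨ w)) = min(1, 0.8) = 0.8

0.80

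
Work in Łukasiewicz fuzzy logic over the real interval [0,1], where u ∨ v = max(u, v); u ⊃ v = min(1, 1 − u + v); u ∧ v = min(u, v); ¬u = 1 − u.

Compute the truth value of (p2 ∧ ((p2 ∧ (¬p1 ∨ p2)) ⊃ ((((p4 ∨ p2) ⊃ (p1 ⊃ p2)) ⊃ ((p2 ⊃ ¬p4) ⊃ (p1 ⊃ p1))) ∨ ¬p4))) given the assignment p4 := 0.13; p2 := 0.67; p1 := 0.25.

0.67

¬p1: Łukasiewicz ¬ gives 1 − 0.25 = 0.75
(¬p1 ∨ p2) = max(0.75, 0.67) = 0.75
(p2 ∧ (¬p1 ∨ p2)) = min(0.67, 0.75) = 0.67
(p4 ∨ p2) = max(0.13, 0.67) = 0.67
(p1 ⊃ p2): min(1, 1 − 0.25 + 0.67) = 1
((p4 ∨ p2) ⊃ (p1 ⊃ p2)): min(1, 1 − 0.67 + 1) = 1
¬p4: Łukasiewicz ¬ gives 1 − 0.13 = 0.87
(p2 ⊃ ¬p4): min(1, 1 − 0.67 + 0.87) = 1
(p1 ⊃ p1): min(1, 1 − 0.25 + 0.25) = 1
((p2 ⊃ ¬p4) ⊃ (p1 ⊃ p1)): min(1, 1 − 1 + 1) = 1
(((p4 ∨ p2) ⊃ (p1 ⊃ p2)) ⊃ ((p2 ⊃ ¬p4) ⊃ (p1 ⊃ p1))): min(1, 1 − 1 + 1) = 1
¬p4: Łukasiewicz ¬ gives 1 − 0.13 = 0.87
((((p4 ∨ p2) ⊃ (p1 ⊃ p2)) ⊃ ((p2 ⊃ ¬p4) ⊃ (p1 ⊃ p1))) ∨ ¬p4) = max(1, 0.87) = 1
((p2 ∧ (¬p1 ∨ p2)) ⊃ ((((p4 ∨ p2) ⊃ (p1 ⊃ p2)) ⊃ ((p2 ⊃ ¬p4) ⊃ (p1 ⊃ p1))) ∨ ¬p4)): min(1, 1 − 0.67 + 1) = 1
(p2 ∧ ((p2 ∧ (¬p1 ∨ p2)) ⊃ ((((p4 ∨ p2) ⊃ (p1 ⊃ p2)) ⊃ ((p2 ⊃ ¬p4) ⊃ (p1 ⊃ p1))) ∨ ¬p4))) = min(0.67, 1) = 0.67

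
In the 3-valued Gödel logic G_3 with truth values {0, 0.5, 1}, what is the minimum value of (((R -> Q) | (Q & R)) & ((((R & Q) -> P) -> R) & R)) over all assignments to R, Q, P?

0.00

The minimum is attained at R = 0, Q = 0, P = 0:
  (R -> Q): 0 ≤ 0, so result = 1
  (Q & R) = min(0, 0) = 0
  ((R -> Q) | (Q & R)) = max(1, 0) = 1
  (R & Q) = min(0, 0) = 0
  ((R & Q) -> P): 0 ≤ 0, so result = 1
  (((R & Q) -> P) -> R): 1 > 0, so result = 0
  ((((R & Q) -> P) -> R) & R) = min(0, 0) = 0
  (((R -> Q) | (Q & R)) & ((((R & Q) -> P) -> R) & R)) = min(1, 0) = 0
Checking all 27 assignments confirms none give a value below 0.00.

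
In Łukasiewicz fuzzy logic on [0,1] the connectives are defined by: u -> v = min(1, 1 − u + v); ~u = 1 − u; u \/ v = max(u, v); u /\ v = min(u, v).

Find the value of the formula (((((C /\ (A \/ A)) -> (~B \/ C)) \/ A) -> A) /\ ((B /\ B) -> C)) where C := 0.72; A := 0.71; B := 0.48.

(A \/ A) = max(0.71, 0.71) = 0.71
(C /\ (A \/ A)) = min(0.72, 0.71) = 0.71
~B: Łukasiewicz ¬ gives 1 − 0.48 = 0.52
(~B \/ C) = max(0.52, 0.72) = 0.72
((C /\ (A \/ A)) -> (~B \/ C)): min(1, 1 − 0.71 + 0.72) = 1
(((C /\ (A \/ A)) -> (~B \/ C)) \/ A) = max(1, 0.71) = 1
((((C /\ (A \/ A)) -> (~B \/ C)) \/ A) -> A): min(1, 1 − 1 + 0.71) = 0.71
(B /\ B) = min(0.48, 0.48) = 0.48
((B /\ B) -> C): min(1, 1 − 0.48 + 0.72) = 1
(((((C /\ (A \/ A)) -> (~B \/ C)) \/ A) -> A) /\ ((B /\ B) -> C)) = min(0.71, 1) = 0.71

0.71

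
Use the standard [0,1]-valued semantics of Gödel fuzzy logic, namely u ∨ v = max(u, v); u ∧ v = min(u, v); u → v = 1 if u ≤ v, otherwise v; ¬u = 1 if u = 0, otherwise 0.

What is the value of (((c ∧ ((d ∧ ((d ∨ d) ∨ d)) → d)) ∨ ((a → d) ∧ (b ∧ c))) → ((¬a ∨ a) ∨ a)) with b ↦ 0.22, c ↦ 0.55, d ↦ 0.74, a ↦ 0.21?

0.21

(d ∨ d) = max(0.74, 0.74) = 0.74
((d ∨ d) ∨ d) = max(0.74, 0.74) = 0.74
(d ∧ ((d ∨ d) ∨ d)) = min(0.74, 0.74) = 0.74
((d ∧ ((d ∨ d) ∨ d)) → d): 0.74 ≤ 0.74, so result = 1
(c ∧ ((d ∧ ((d ∨ d) ∨ d)) → d)) = min(0.55, 1) = 0.55
(a → d): 0.21 ≤ 0.74, so result = 1
(b ∧ c) = min(0.22, 0.55) = 0.22
((a → d) ∧ (b ∧ c)) = min(1, 0.22) = 0.22
((c ∧ ((d ∧ ((d ∨ d) ∨ d)) → d)) ∨ ((a → d) ∧ (b ∧ c))) = max(0.55, 0.22) = 0.55
¬a: Gödel ¬ of 0.21 = 0 (operand ≠ 0)
(¬a ∨ a) = max(0, 0.21) = 0.21
((¬a ∨ a) ∨ a) = max(0.21, 0.21) = 0.21
(((c ∧ ((d ∧ ((d ∨ d) ∨ d)) → d)) ∨ ((a → d) ∧ (b ∧ c))) → ((¬a ∨ a) ∨ a)): 0.55 > 0.21, so result = 0.21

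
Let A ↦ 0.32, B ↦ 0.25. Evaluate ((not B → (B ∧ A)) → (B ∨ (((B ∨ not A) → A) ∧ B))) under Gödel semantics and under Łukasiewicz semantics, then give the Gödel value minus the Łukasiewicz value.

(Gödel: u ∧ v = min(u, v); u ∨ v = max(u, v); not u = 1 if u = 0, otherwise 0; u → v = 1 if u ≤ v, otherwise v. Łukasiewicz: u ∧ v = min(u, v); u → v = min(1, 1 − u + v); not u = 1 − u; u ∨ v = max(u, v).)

-0.50

Gödel evaluation:
  not B: Gödel ¬ of 0.25 = 0 (operand ≠ 0)
  (B ∧ A) = min(0.25, 0.32) = 0.25
  (not B → (B ∧ A)): 0 ≤ 0.25, so result = 1
  not A: Gödel ¬ of 0.32 = 0 (operand ≠ 0)
  (B ∨ not A) = max(0.25, 0) = 0.25
  ((B ∨ not A) → A): 0.25 ≤ 0.32, so result = 1
  (((B ∨ not A) → A) ∧ B) = min(1, 0.25) = 0.25
  (B ∨ (((B ∨ not A) → A) ∧ B)) = max(0.25, 0.25) = 0.25
  ((not B → (B ∧ A)) → (B ∨ (((B ∨ not A) → A) ∧ B))): 1 > 0.25, so result = 0.25
  Gödel value = 0.25
Łukasiewicz evaluation:
  not B: Łukasiewicz ¬ gives 1 − 0.25 = 0.75
  (B ∧ A) = min(0.25, 0.32) = 0.25
  (not B → (B ∧ A)): min(1, 1 − 0.75 + 0.25) = 0.5
  not A: Łukasiewicz ¬ gives 1 − 0.32 = 0.68
  (B ∨ not A) = max(0.25, 0.68) = 0.68
  ((B ∨ not A) → A): min(1, 1 − 0.68 + 0.32) = 0.64
  (((B ∨ not A) → A) ∧ B) = min(0.64, 0.25) = 0.25
  (B ∨ (((B ∨ not A) → A) ∧ B)) = max(0.25, 0.25) = 0.25
  ((not B → (B ∧ A)) → (B ∨ (((B ∨ not A) → A) ∧ B))): min(1, 1 − 0.5 + 0.25) = 0.75
  Łukasiewicz value = 0.75
Difference: 0.25 − 0.75 = -0.50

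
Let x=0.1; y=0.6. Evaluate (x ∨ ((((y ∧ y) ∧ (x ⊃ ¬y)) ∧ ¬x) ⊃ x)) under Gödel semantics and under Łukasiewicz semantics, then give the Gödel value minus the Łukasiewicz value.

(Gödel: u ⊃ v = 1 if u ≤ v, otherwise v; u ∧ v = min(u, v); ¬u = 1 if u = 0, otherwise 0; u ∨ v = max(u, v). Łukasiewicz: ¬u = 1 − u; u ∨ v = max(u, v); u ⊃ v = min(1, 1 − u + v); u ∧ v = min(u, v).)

Gödel evaluation:
  (y ∧ y) = min(0.6, 0.6) = 0.6
  ¬y: Gödel ¬ of 0.6 = 0 (operand ≠ 0)
  (x ⊃ ¬y): 0.1 > 0, so result = 0
  ((y ∧ y) ∧ (x ⊃ ¬y)) = min(0.6, 0) = 0
  ¬x: Gödel ¬ of 0.1 = 0 (operand ≠ 0)
  (((y ∧ y) ∧ (x ⊃ ¬y)) ∧ ¬x) = min(0, 0) = 0
  ((((y ∧ y) ∧ (x ⊃ ¬y)) ∧ ¬x) ⊃ x): 0 ≤ 0.1, so result = 1
  (x ∨ ((((y ∧ y) ∧ (x ⊃ ¬y)) ∧ ¬x) ⊃ x)) = max(0.1, 1) = 1
  Gödel value = 1
Łukasiewicz evaluation:
  (y ∧ y) = min(0.6, 0.6) = 0.6
  ¬y: Łukasiewicz ¬ gives 1 − 0.6 = 0.4
  (x ⊃ ¬y): min(1, 1 − 0.1 + 0.4) = 1
  ((y ∧ y) ∧ (x ⊃ ¬y)) = min(0.6, 1) = 0.6
  ¬x: Łukasiewicz ¬ gives 1 − 0.1 = 0.9
  (((y ∧ y) ∧ (x ⊃ ¬y)) ∧ ¬x) = min(0.6, 0.9) = 0.6
  ((((y ∧ y) ∧ (x ⊃ ¬y)) ∧ ¬x) ⊃ x): min(1, 1 − 0.6 + 0.1) = 0.5
  (x ∨ ((((y ∧ y) ∧ (x ⊃ ¬y)) ∧ ¬x) ⊃ x)) = max(0.1, 0.5) = 0.5
  Łukasiewicz value = 0.5
Difference: 1 − 0.5 = 0.50

0.50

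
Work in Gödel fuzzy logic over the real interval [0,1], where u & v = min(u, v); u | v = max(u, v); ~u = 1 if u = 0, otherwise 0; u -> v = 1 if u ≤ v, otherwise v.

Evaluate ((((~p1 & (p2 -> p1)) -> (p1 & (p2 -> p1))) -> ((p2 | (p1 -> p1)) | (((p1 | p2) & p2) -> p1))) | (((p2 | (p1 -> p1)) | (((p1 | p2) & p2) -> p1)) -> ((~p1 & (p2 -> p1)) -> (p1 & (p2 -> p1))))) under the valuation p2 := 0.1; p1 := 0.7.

~p1: Gödel ¬ of 0.7 = 0 (operand ≠ 0)
(p2 -> p1): 0.1 ≤ 0.7, so result = 1
(~p1 & (p2 -> p1)) = min(0, 1) = 0
(p2 -> p1): 0.1 ≤ 0.7, so result = 1
(p1 & (p2 -> p1)) = min(0.7, 1) = 0.7
((~p1 & (p2 -> p1)) -> (p1 & (p2 -> p1))): 0 ≤ 0.7, so result = 1
(p1 -> p1): 0.7 ≤ 0.7, so result = 1
(p2 | (p1 -> p1)) = max(0.1, 1) = 1
(p1 | p2) = max(0.7, 0.1) = 0.7
((p1 | p2) & p2) = min(0.7, 0.1) = 0.1
(((p1 | p2) & p2) -> p1): 0.1 ≤ 0.7, so result = 1
((p2 | (p1 -> p1)) | (((p1 | p2) & p2) -> p1)) = max(1, 1) = 1
(((~p1 & (p2 -> p1)) -> (p1 & (p2 -> p1))) -> ((p2 | (p1 -> p1)) | (((p1 | p2) & p2) -> p1))): 1 ≤ 1, so result = 1
(p1 -> p1): 0.7 ≤ 0.7, so result = 1
(p2 | (p1 -> p1)) = max(0.1, 1) = 1
(p1 | p2) = max(0.7, 0.1) = 0.7
((p1 | p2) & p2) = min(0.7, 0.1) = 0.1
(((p1 | p2) & p2) -> p1): 0.1 ≤ 0.7, so result = 1
((p2 | (p1 -> p1)) | (((p1 | p2) & p2) -> p1)) = max(1, 1) = 1
~p1: Gödel ¬ of 0.7 = 0 (operand ≠ 0)
(p2 -> p1): 0.1 ≤ 0.7, so result = 1
(~p1 & (p2 -> p1)) = min(0, 1) = 0
(p2 -> p1): 0.1 ≤ 0.7, so result = 1
(p1 & (p2 -> p1)) = min(0.7, 1) = 0.7
((~p1 & (p2 -> p1)) -> (p1 & (p2 -> p1))): 0 ≤ 0.7, so result = 1
(((p2 | (p1 -> p1)) | (((p1 | p2) & p2) -> p1)) -> ((~p1 & (p2 -> p1)) -> (p1 & (p2 -> p1)))): 1 ≤ 1, so result = 1
((((~p1 & (p2 -> p1)) -> (p1 & (p2 -> p1))) -> ((p2 | (p1 -> p1)) | (((p1 | p2) & p2) -> p1))) | (((p2 | (p1 -> p1)) | (((p1 | p2) & p2) -> p1)) -> ((~p1 & (p2 -> p1)) -> (p1 & (p2 -> p1))))) = max(1, 1) = 1

1.00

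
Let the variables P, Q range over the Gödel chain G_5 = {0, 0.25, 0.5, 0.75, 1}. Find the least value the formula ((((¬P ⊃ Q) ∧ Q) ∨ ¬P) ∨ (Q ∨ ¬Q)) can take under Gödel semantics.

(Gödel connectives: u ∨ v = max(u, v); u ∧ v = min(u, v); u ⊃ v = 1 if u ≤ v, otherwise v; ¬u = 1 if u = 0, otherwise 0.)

0.25

The minimum is attained at P = 0.25, Q = 0.25:
  ¬P: Gödel ¬ of 0.25 = 0 (operand ≠ 0)
  (¬P ⊃ Q): 0 ≤ 0.25, so result = 1
  ((¬P ⊃ Q) ∧ Q) = min(1, 0.25) = 0.25
  ¬P: Gödel ¬ of 0.25 = 0 (operand ≠ 0)
  (((¬P ⊃ Q) ∧ Q) ∨ ¬P) = max(0.25, 0) = 0.25
  ¬Q: Gödel ¬ of 0.25 = 0 (operand ≠ 0)
  (Q ∨ ¬Q) = max(0.25, 0) = 0.25
  ((((¬P ⊃ Q) ∧ Q) ∨ ¬P) ∨ (Q ∨ ¬Q)) = max(0.25, 0.25) = 0.25
Checking all 25 assignments confirms none give a value below 0.25.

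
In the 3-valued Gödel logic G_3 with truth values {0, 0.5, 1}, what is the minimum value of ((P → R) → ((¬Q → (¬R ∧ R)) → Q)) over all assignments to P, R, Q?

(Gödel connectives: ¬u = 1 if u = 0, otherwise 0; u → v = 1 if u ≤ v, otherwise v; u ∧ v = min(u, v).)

0.50

The minimum is attained at P = 0, R = 0, Q = 0.5:
  (P → R): 0 ≤ 0, so result = 1
  ¬Q: Gödel ¬ of 0.5 = 0 (operand ≠ 0)
  ¬R: Gödel ¬ of 0 = 1 (operand is 0)
  (¬R ∧ R) = min(1, 0) = 0
  (¬Q → (¬R ∧ R)): 0 ≤ 0, so result = 1
  ((¬Q → (¬R ∧ R)) → Q): 1 > 0.5, so result = 0.5
  ((P → R) → ((¬Q → (¬R ∧ R)) → Q)): 1 > 0.5, so result = 0.5
Checking all 27 assignments confirms none give a value below 0.50.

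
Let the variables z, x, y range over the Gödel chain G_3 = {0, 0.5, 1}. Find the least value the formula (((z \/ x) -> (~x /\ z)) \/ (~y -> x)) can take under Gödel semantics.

The minimum is attained at z = 0, x = 0.5, y = 0:
  (z \/ x) = max(0, 0.5) = 0.5
  ~x: Gödel ¬ of 0.5 = 0 (operand ≠ 0)
  (~x /\ z) = min(0, 0) = 0
  ((z \/ x) -> (~x /\ z)): 0.5 > 0, so result = 0
  ~y: Gödel ¬ of 0 = 1 (operand is 0)
  (~y -> x): 1 > 0.5, so result = 0.5
  (((z \/ x) -> (~x /\ z)) \/ (~y -> x)) = max(0, 0.5) = 0.5
Checking all 27 assignments confirms none give a value below 0.50.

0.50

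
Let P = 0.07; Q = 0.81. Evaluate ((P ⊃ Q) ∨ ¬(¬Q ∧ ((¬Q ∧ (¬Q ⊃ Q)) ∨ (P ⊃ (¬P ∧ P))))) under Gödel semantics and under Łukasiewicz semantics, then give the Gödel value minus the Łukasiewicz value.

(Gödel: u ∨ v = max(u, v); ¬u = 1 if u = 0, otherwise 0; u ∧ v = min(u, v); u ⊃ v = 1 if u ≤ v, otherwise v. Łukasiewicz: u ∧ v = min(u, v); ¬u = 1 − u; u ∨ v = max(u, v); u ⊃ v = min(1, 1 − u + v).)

0.00

Gödel evaluation:
  (P ⊃ Q): 0.07 ≤ 0.81, so result = 1
  ¬Q: Gödel ¬ of 0.81 = 0 (operand ≠ 0)
  ¬Q: Gödel ¬ of 0.81 = 0 (operand ≠ 0)
  ¬Q: Gödel ¬ of 0.81 = 0 (operand ≠ 0)
  (¬Q ⊃ Q): 0 ≤ 0.81, so result = 1
  (¬Q ∧ (¬Q ⊃ Q)) = min(0, 1) = 0
  ¬P: Gödel ¬ of 0.07 = 0 (operand ≠ 0)
  (¬P ∧ P) = min(0, 0.07) = 0
  (P ⊃ (¬P ∧ P)): 0.07 > 0, so result = 0
  ((¬Q ∧ (¬Q ⊃ Q)) ∨ (P ⊃ (¬P ∧ P))) = max(0, 0) = 0
  (¬Q ∧ ((¬Q ∧ (¬Q ⊃ Q)) ∨ (P ⊃ (¬P ∧ P)))) = min(0, 0) = 0
  ¬(¬Q ∧ ((¬Q ∧ (¬Q ⊃ Q)) ∨ (P ⊃ (¬P ∧ P)))): Gödel ¬ of 0 = 1 (operand is 0)
  ((P ⊃ Q) ∨ ¬(¬Q ∧ ((¬Q ∧ (¬Q ⊃ Q)) ∨ (P ⊃ (¬P ∧ P))))) = max(1, 1) = 1
  Gödel value = 1
Łukasiewicz evaluation:
  (P ⊃ Q): min(1, 1 − 0.07 + 0.81) = 1
  ¬Q: Łukasiewicz ¬ gives 1 − 0.81 = 0.19
  ¬Q: Łukasiewicz ¬ gives 1 − 0.81 = 0.19
  ¬Q: Łukasiewicz ¬ gives 1 − 0.81 = 0.19
  (¬Q ⊃ Q): min(1, 1 − 0.19 + 0.81) = 1
  (¬Q ∧ (¬Q ⊃ Q)) = min(0.19, 1) = 0.19
  ¬P: Łukasiewicz ¬ gives 1 − 0.07 = 0.93
  (¬P ∧ P) = min(0.93, 0.07) = 0.07
  (P ⊃ (¬P ∧ P)): min(1, 1 − 0.07 + 0.07) = 1
  ((¬Q ∧ (¬Q ⊃ Q)) ∨ (P ⊃ (¬P ∧ P))) = max(0.19, 1) = 1
  (¬Q ∧ ((¬Q ∧ (¬Q ⊃ Q)) ∨ (P ⊃ (¬P ∧ P)))) = min(0.19, 1) = 0.19
  ¬(¬Q ∧ ((¬Q ∧ (¬Q ⊃ Q)) ∨ (P ⊃ (¬P ∧ P)))): Łukasiewicz ¬ gives 1 − 0.19 = 0.81
  ((P ⊃ Q) ∨ ¬(¬Q ∧ ((¬Q ∧ (¬Q ⊃ Q)) ∨ (P ⊃ (¬P ∧ P))))) = max(1, 0.81) = 1
  Łukasiewicz value = 1
Difference: 1 − 1 = 0.00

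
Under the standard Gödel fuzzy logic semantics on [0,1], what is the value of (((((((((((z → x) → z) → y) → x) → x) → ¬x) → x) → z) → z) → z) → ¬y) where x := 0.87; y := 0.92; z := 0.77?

0.00

(z → x): 0.77 ≤ 0.87, so result = 1
((z → x) → z): 1 > 0.77, so result = 0.77
(((z → x) → z) → y): 0.77 ≤ 0.92, so result = 1
((((z → x) → z) → y) → x): 1 > 0.87, so result = 0.87
(((((z → x) → z) → y) → x) → x): 0.87 ≤ 0.87, so result = 1
¬x: Gödel ¬ of 0.87 = 0 (operand ≠ 0)
((((((z → x) → z) → y) → x) → x) → ¬x): 1 > 0, so result = 0
(((((((z → x) → z) → y) → x) → x) → ¬x) → x): 0 ≤ 0.87, so result = 1
((((((((z → x) → z) → y) → x) → x) → ¬x) → x) → z): 1 > 0.77, so result = 0.77
(((((((((z → x) → z) → y) → x) → x) → ¬x) → x) → z) → z): 0.77 ≤ 0.77, so result = 1
((((((((((z → x) → z) → y) → x) → x) → ¬x) → x) → z) → z) → z): 1 > 0.77, so result = 0.77
¬y: Gödel ¬ of 0.92 = 0 (operand ≠ 0)
(((((((((((z → x) → z) → y) → x) → x) → ¬x) → x) → z) → z) → z) → ¬y): 0.77 > 0, so result = 0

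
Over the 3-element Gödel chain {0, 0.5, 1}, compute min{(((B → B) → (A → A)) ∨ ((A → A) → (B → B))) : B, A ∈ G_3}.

Every assignment gives 1. For instance at B = 0, A = 0:
  (B → B): 0 ≤ 0, so result = 1
  (A → A): 0 ≤ 0, so result = 1
  ((B → B) → (A → A)): 1 ≤ 1, so result = 1
  (A → A): 0 ≤ 0, so result = 1
  (B → B): 0 ≤ 0, so result = 1
  ((A → A) → (B → B)): 1 ≤ 1, so result = 1
  (((B → B) → (A → A)) ∨ ((A → A) → (B → B))) = max(1, 1) = 1
All 9 assignments give value 1 — the formula is a G_3-tautology.

1.00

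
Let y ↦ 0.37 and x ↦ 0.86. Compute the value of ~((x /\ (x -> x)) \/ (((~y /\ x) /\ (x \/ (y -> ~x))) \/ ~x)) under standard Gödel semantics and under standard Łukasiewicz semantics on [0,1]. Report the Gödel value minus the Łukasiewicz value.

Gödel evaluation:
  (x -> x): 0.86 ≤ 0.86, so result = 1
  (x /\ (x -> x)) = min(0.86, 1) = 0.86
  ~y: Gödel ¬ of 0.37 = 0 (operand ≠ 0)
  (~y /\ x) = min(0, 0.86) = 0
  ~x: Gödel ¬ of 0.86 = 0 (operand ≠ 0)
  (y -> ~x): 0.37 > 0, so result = 0
  (x \/ (y -> ~x)) = max(0.86, 0) = 0.86
  ((~y /\ x) /\ (x \/ (y -> ~x))) = min(0, 0.86) = 0
  ~x: Gödel ¬ of 0.86 = 0 (operand ≠ 0)
  (((~y /\ x) /\ (x \/ (y -> ~x))) \/ ~x) = max(0, 0) = 0
  ((x /\ (x -> x)) \/ (((~y /\ x) /\ (x \/ (y -> ~x))) \/ ~x)) = max(0.86, 0) = 0.86
  ~((x /\ (x -> x)) \/ (((~y /\ x) /\ (x \/ (y -> ~x))) \/ ~x)): Gödel ¬ of 0.86 = 0 (operand ≠ 0)
  Gödel value = 0
Łukasiewicz evaluation:
  (x -> x): min(1, 1 − 0.86 + 0.86) = 1
  (x /\ (x -> x)) = min(0.86, 1) = 0.86
  ~y: Łukasiewicz ¬ gives 1 − 0.37 = 0.63
  (~y /\ x) = min(0.63, 0.86) = 0.63
  ~x: Łukasiewicz ¬ gives 1 − 0.86 = 0.14
  (y -> ~x): min(1, 1 − 0.37 + 0.14) = 0.77
  (x \/ (y -> ~x)) = max(0.86, 0.77) = 0.86
  ((~y /\ x) /\ (x \/ (y -> ~x))) = min(0.63, 0.86) = 0.63
  ~x: Łukasiewicz ¬ gives 1 − 0.86 = 0.14
  (((~y /\ x) /\ (x \/ (y -> ~x))) \/ ~x) = max(0.63, 0.14) = 0.63
  ((x /\ (x -> x)) \/ (((~y /\ x) /\ (x \/ (y -> ~x))) \/ ~x)) = max(0.86, 0.63) = 0.86
  ~((x /\ (x -> x)) \/ (((~y /\ x) /\ (x \/ (y -> ~x))) \/ ~x)): Łukasiewicz ¬ gives 1 − 0.86 = 0.14
  Łukasiewicz value = 0.14
Difference: 0 − 0.14 = -0.14

-0.14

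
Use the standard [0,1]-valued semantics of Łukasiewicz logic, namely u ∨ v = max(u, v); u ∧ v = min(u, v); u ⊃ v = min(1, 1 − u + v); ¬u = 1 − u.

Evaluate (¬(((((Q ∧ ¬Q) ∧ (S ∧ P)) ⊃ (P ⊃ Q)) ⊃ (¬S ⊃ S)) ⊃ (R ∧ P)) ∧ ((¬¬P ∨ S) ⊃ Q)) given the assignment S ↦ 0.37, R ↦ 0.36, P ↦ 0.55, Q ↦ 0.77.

0.38

¬Q: Łukasiewicz ¬ gives 1 − 0.77 = 0.23
(Q ∧ ¬Q) = min(0.77, 0.23) = 0.23
(S ∧ P) = min(0.37, 0.55) = 0.37
((Q ∧ ¬Q) ∧ (S ∧ P)) = min(0.23, 0.37) = 0.23
(P ⊃ Q): min(1, 1 − 0.55 + 0.77) = 1
(((Q ∧ ¬Q) ∧ (S ∧ P)) ⊃ (P ⊃ Q)): min(1, 1 − 0.23 + 1) = 1
¬S: Łukasiewicz ¬ gives 1 − 0.37 = 0.63
(¬S ⊃ S): min(1, 1 − 0.63 + 0.37) = 0.74
((((Q ∧ ¬Q) ∧ (S ∧ P)) ⊃ (P ⊃ Q)) ⊃ (¬S ⊃ S)): min(1, 1 − 1 + 0.74) = 0.74
(R ∧ P) = min(0.36, 0.55) = 0.36
(((((Q ∧ ¬Q) ∧ (S ∧ P)) ⊃ (P ⊃ Q)) ⊃ (¬S ⊃ S)) ⊃ (R ∧ P)): min(1, 1 − 0.74 + 0.36) = 0.62
¬(((((Q ∧ ¬Q) ∧ (S ∧ P)) ⊃ (P ⊃ Q)) ⊃ (¬S ⊃ S)) ⊃ (R ∧ P)): Łukasiewicz ¬ gives 1 − 0.62 = 0.38
¬P: Łukasiewicz ¬ gives 1 − 0.55 = 0.45
¬¬P: Łukasiewicz ¬ gives 1 − 0.45 = 0.55
(¬¬P ∨ S) = max(0.55, 0.37) = 0.55
((¬¬P ∨ S) ⊃ Q): min(1, 1 − 0.55 + 0.77) = 1
(¬(((((Q ∧ ¬Q) ∧ (S ∧ P)) ⊃ (P ⊃ Q)) ⊃ (¬S ⊃ S)) ⊃ (R ∧ P)) ∧ ((¬¬P ∨ S) ⊃ Q)) = min(0.38, 1) = 0.38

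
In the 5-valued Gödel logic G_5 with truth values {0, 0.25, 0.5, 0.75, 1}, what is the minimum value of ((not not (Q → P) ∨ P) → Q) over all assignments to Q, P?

The minimum is attained at Q = 0, P = 0:
  (Q → P): 0 ≤ 0, so result = 1
  not (Q → P): Gödel ¬ of 1 = 0 (operand ≠ 0)
  not not (Q → P): Gödel ¬ of 0 = 1 (operand is 0)
  (not not (Q → P) ∨ P) = max(1, 0) = 1
  ((not not (Q → P) ∨ P) → Q): 1 > 0, so result = 0
Checking all 25 assignments confirms none give a value below 0.00.

0.00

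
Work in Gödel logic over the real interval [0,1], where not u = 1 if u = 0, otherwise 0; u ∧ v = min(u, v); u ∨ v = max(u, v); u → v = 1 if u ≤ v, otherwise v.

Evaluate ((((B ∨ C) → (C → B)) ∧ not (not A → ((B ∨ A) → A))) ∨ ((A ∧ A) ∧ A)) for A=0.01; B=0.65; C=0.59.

0.01

(B ∨ C) = max(0.65, 0.59) = 0.65
(C → B): 0.59 ≤ 0.65, so result = 1
((B ∨ C) → (C → B)): 0.65 ≤ 1, so result = 1
not A: Gödel ¬ of 0.01 = 0 (operand ≠ 0)
(B ∨ A) = max(0.65, 0.01) = 0.65
((B ∨ A) → A): 0.65 > 0.01, so result = 0.01
(not A → ((B ∨ A) → A)): 0 ≤ 0.01, so result = 1
not (not A → ((B ∨ A) → A)): Gödel ¬ of 1 = 0 (operand ≠ 0)
(((B ∨ C) → (C → B)) ∧ not (not A → ((B ∨ A) → A))) = min(1, 0) = 0
(A ∧ A) = min(0.01, 0.01) = 0.01
((A ∧ A) ∧ A) = min(0.01, 0.01) = 0.01
((((B ∨ C) → (C → B)) ∧ not (not A → ((B ∨ A) → A))) ∨ ((A ∧ A) ∧ A)) = max(0, 0.01) = 0.01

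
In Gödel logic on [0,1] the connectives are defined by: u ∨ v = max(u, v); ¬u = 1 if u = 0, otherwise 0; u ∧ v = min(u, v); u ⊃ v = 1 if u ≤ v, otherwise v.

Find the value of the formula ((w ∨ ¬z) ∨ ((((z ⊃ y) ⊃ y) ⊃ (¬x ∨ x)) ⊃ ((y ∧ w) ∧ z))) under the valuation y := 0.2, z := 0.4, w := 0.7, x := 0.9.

¬z: Gödel ¬ of 0.4 = 0 (operand ≠ 0)
(w ∨ ¬z) = max(0.7, 0) = 0.7
(z ⊃ y): 0.4 > 0.2, so result = 0.2
((z ⊃ y) ⊃ y): 0.2 ≤ 0.2, so result = 1
¬x: Gödel ¬ of 0.9 = 0 (operand ≠ 0)
(¬x ∨ x) = max(0, 0.9) = 0.9
(((z ⊃ y) ⊃ y) ⊃ (¬x ∨ x)): 1 > 0.9, so result = 0.9
(y ∧ w) = min(0.2, 0.7) = 0.2
((y ∧ w) ∧ z) = min(0.2, 0.4) = 0.2
((((z ⊃ y) ⊃ y) ⊃ (¬x ∨ x)) ⊃ ((y ∧ w) ∧ z)): 0.9 > 0.2, so result = 0.2
((w ∨ ¬z) ∨ ((((z ⊃ y) ⊃ y) ⊃ (¬x ∨ x)) ⊃ ((y ∧ w) ∧ z))) = max(0.7, 0.2) = 0.7

0.70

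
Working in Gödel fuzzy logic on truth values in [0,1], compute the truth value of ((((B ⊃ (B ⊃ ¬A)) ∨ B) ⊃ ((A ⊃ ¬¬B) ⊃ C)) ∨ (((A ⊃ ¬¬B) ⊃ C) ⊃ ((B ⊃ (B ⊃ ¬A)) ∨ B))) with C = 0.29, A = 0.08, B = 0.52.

1.00

¬A: Gödel ¬ of 0.08 = 0 (operand ≠ 0)
(B ⊃ ¬A): 0.52 > 0, so result = 0
(B ⊃ (B ⊃ ¬A)): 0.52 > 0, so result = 0
((B ⊃ (B ⊃ ¬A)) ∨ B) = max(0, 0.52) = 0.52
¬B: Gödel ¬ of 0.52 = 0 (operand ≠ 0)
¬¬B: Gödel ¬ of 0 = 1 (operand is 0)
(A ⊃ ¬¬B): 0.08 ≤ 1, so result = 1
((A ⊃ ¬¬B) ⊃ C): 1 > 0.29, so result = 0.29
(((B ⊃ (B ⊃ ¬A)) ∨ B) ⊃ ((A ⊃ ¬¬B) ⊃ C)): 0.52 > 0.29, so result = 0.29
¬B: Gödel ¬ of 0.52 = 0 (operand ≠ 0)
¬¬B: Gödel ¬ of 0 = 1 (operand is 0)
(A ⊃ ¬¬B): 0.08 ≤ 1, so result = 1
((A ⊃ ¬¬B) ⊃ C): 1 > 0.29, so result = 0.29
¬A: Gödel ¬ of 0.08 = 0 (operand ≠ 0)
(B ⊃ ¬A): 0.52 > 0, so result = 0
(B ⊃ (B ⊃ ¬A)): 0.52 > 0, so result = 0
((B ⊃ (B ⊃ ¬A)) ∨ B) = max(0, 0.52) = 0.52
(((A ⊃ ¬¬B) ⊃ C) ⊃ ((B ⊃ (B ⊃ ¬A)) ∨ B)): 0.29 ≤ 0.52, so result = 1
((((B ⊃ (B ⊃ ¬A)) ∨ B) ⊃ ((A ⊃ ¬¬B) ⊃ C)) ∨ (((A ⊃ ¬¬B) ⊃ C) ⊃ ((B ⊃ (B ⊃ ¬A)) ∨ B))) = max(0.29, 1) = 1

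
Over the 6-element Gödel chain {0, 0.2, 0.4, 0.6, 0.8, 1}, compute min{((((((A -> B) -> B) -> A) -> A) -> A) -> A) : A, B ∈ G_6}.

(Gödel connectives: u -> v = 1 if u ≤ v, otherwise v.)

The minimum is attained at A = 0, B = 0:
  (A -> B): 0 ≤ 0, so result = 1
  ((A -> B) -> B): 1 > 0, so result = 0
  (((A -> B) -> B) -> A): 0 ≤ 0, so result = 1
  ((((A -> B) -> B) -> A) -> A): 1 > 0, so result = 0
  (((((A -> B) -> B) -> A) -> A) -> A): 0 ≤ 0, so result = 1
  ((((((A -> B) -> B) -> A) -> A) -> A) -> A): 1 > 0, so result = 0
Checking all 36 assignments confirms none give a value below 0.00.

0.00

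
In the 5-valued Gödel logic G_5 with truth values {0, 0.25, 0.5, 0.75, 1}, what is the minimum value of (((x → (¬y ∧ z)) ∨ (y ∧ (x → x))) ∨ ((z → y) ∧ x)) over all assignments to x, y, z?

0.25

The minimum is attained at x = 0.25, y = 0, z = 0:
  ¬y: Gödel ¬ of 0 = 1 (operand is 0)
  (¬y ∧ z) = min(1, 0) = 0
  (x → (¬y ∧ z)): 0.25 > 0, so result = 0
  (x → x): 0.25 ≤ 0.25, so result = 1
  (y ∧ (x → x)) = min(0, 1) = 0
  ((x → (¬y ∧ z)) ∨ (y ∧ (x → x))) = max(0, 0) = 0
  (z → y): 0 ≤ 0, so result = 1
  ((z → y) ∧ x) = min(1, 0.25) = 0.25
  (((x → (¬y ∧ z)) ∨ (y ∧ (x → x))) ∨ ((z → y) ∧ x)) = max(0, 0.25) = 0.25
Checking all 125 assignments confirms none give a value below 0.25.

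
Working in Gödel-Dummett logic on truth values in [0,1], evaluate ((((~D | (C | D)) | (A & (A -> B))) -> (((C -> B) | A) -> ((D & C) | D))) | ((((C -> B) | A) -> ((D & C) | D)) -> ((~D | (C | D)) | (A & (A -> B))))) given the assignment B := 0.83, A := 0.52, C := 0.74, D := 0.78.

1.00

~D: Gödel ¬ of 0.78 = 0 (operand ≠ 0)
(C | D) = max(0.74, 0.78) = 0.78
(~D | (C | D)) = max(0, 0.78) = 0.78
(A -> B): 0.52 ≤ 0.83, so result = 1
(A & (A -> B)) = min(0.52, 1) = 0.52
((~D | (C | D)) | (A & (A -> B))) = max(0.78, 0.52) = 0.78
(C -> B): 0.74 ≤ 0.83, so result = 1
((C -> B) | A) = max(1, 0.52) = 1
(D & C) = min(0.78, 0.74) = 0.74
((D & C) | D) = max(0.74, 0.78) = 0.78
(((C -> B) | A) -> ((D & C) | D)): 1 > 0.78, so result = 0.78
(((~D | (C | D)) | (A & (A -> B))) -> (((C -> B) | A) -> ((D & C) | D))): 0.78 ≤ 0.78, so result = 1
(C -> B): 0.74 ≤ 0.83, so result = 1
((C -> B) | A) = max(1, 0.52) = 1
(D & C) = min(0.78, 0.74) = 0.74
((D & C) | D) = max(0.74, 0.78) = 0.78
(((C -> B) | A) -> ((D & C) | D)): 1 > 0.78, so result = 0.78
~D: Gödel ¬ of 0.78 = 0 (operand ≠ 0)
(C | D) = max(0.74, 0.78) = 0.78
(~D | (C | D)) = max(0, 0.78) = 0.78
(A -> B): 0.52 ≤ 0.83, so result = 1
(A & (A -> B)) = min(0.52, 1) = 0.52
((~D | (C | D)) | (A & (A -> B))) = max(0.78, 0.52) = 0.78
((((C -> B) | A) -> ((D & C) | D)) -> ((~D | (C | D)) | (A & (A -> B)))): 0.78 ≤ 0.78, so result = 1
((((~D | (C | D)) | (A & (A -> B))) -> (((C -> B) | A) -> ((D & C) | D))) | ((((C -> B) | A) -> ((D & C) | D)) -> ((~D | (C | D)) | (A & (A -> B))))) = max(1, 1) = 1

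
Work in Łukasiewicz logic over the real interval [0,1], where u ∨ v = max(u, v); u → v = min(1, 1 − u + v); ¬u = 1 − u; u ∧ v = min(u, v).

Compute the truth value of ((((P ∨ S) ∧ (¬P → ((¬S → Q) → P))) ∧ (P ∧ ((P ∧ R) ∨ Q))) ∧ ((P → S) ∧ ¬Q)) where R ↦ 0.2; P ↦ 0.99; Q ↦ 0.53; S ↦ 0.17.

(P ∨ S) = max(0.99, 0.17) = 0.99
¬P: Łukasiewicz ¬ gives 1 − 0.99 = 0.01
¬S: Łukasiewicz ¬ gives 1 − 0.17 = 0.83
(¬S → Q): min(1, 1 − 0.83 + 0.53) = 0.7
((¬S → Q) → P): min(1, 1 − 0.7 + 0.99) = 1
(¬P → ((¬S → Q) → P)): min(1, 1 − 0.01 + 1) = 1
((P ∨ S) ∧ (¬P → ((¬S → Q) → P))) = min(0.99, 1) = 0.99
(P ∧ R) = min(0.99, 0.2) = 0.2
((P ∧ R) ∨ Q) = max(0.2, 0.53) = 0.53
(P ∧ ((P ∧ R) ∨ Q)) = min(0.99, 0.53) = 0.53
(((P ∨ S) ∧ (¬P → ((¬S → Q) → P))) ∧ (P ∧ ((P ∧ R) ∨ Q))) = min(0.99, 0.53) = 0.53
(P → S): min(1, 1 − 0.99 + 0.17) = 0.18
¬Q: Łukasiewicz ¬ gives 1 − 0.53 = 0.47
((P → S) ∧ ¬Q) = min(0.18, 0.47) = 0.18
((((P ∨ S) ∧ (¬P → ((¬S → Q) → P))) ∧ (P ∧ ((P ∧ R) ∨ Q))) ∧ ((P → S) ∧ ¬Q)) = min(0.53, 0.18) = 0.18

0.18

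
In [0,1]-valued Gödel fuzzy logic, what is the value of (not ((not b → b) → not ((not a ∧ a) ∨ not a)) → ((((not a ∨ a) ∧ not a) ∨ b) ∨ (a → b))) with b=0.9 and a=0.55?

1.00

not b: Gödel ¬ of 0.9 = 0 (operand ≠ 0)
(not b → b): 0 ≤ 0.9, so result = 1
not a: Gödel ¬ of 0.55 = 0 (operand ≠ 0)
(not a ∧ a) = min(0, 0.55) = 0
not a: Gödel ¬ of 0.55 = 0 (operand ≠ 0)
((not a ∧ a) ∨ not a) = max(0, 0) = 0
not ((not a ∧ a) ∨ not a): Gödel ¬ of 0 = 1 (operand is 0)
((not b → b) → not ((not a ∧ a) ∨ not a)): 1 ≤ 1, so result = 1
not ((not b → b) → not ((not a ∧ a) ∨ not a)): Gödel ¬ of 1 = 0 (operand ≠ 0)
not a: Gödel ¬ of 0.55 = 0 (operand ≠ 0)
(not a ∨ a) = max(0, 0.55) = 0.55
not a: Gödel ¬ of 0.55 = 0 (operand ≠ 0)
((not a ∨ a) ∧ not a) = min(0.55, 0) = 0
(((not a ∨ a) ∧ not a) ∨ b) = max(0, 0.9) = 0.9
(a → b): 0.55 ≤ 0.9, so result = 1
((((not a ∨ a) ∧ not a) ∨ b) ∨ (a → b)) = max(0.9, 1) = 1
(not ((not b → b) → not ((not a ∧ a) ∨ not a)) → ((((not a ∨ a) ∧ not a) ∨ b) ∨ (a → b))): 0 ≤ 1, so result = 1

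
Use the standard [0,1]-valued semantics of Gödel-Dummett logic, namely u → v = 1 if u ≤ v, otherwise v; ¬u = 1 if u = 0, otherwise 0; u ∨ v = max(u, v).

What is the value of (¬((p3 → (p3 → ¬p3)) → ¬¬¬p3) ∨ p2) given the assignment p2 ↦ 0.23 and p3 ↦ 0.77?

0.23

¬p3: Gödel ¬ of 0.77 = 0 (operand ≠ 0)
(p3 → ¬p3): 0.77 > 0, so result = 0
(p3 → (p3 → ¬p3)): 0.77 > 0, so result = 0
¬p3: Gödel ¬ of 0.77 = 0 (operand ≠ 0)
¬¬p3: Gödel ¬ of 0 = 1 (operand is 0)
¬¬¬p3: Gödel ¬ of 1 = 0 (operand ≠ 0)
((p3 → (p3 → ¬p3)) → ¬¬¬p3): 0 ≤ 0, so result = 1
¬((p3 → (p3 → ¬p3)) → ¬¬¬p3): Gödel ¬ of 1 = 0 (operand ≠ 0)
(¬((p3 → (p3 → ¬p3)) → ¬¬¬p3) ∨ p2) = max(0, 0.23) = 0.23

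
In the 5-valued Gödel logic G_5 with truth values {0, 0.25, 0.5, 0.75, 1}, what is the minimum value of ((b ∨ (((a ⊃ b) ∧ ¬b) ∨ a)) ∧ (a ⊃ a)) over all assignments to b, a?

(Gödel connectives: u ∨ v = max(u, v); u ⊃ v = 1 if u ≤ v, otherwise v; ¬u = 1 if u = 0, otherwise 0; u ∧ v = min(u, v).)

The minimum is attained at b = 0, a = 0.25:
  (a ⊃ b): 0.25 > 0, so result = 0
  ¬b: Gödel ¬ of 0 = 1 (operand is 0)
  ((a ⊃ b) ∧ ¬b) = min(0, 1) = 0
  (((a ⊃ b) ∧ ¬b) ∨ a) = max(0, 0.25) = 0.25
  (b ∨ (((a ⊃ b) ∧ ¬b) ∨ a)) = max(0, 0.25) = 0.25
  (a ⊃ a): 0.25 ≤ 0.25, so result = 1
  ((b ∨ (((a ⊃ b) ∧ ¬b) ∨ a)) ∧ (a ⊃ a)) = min(0.25, 1) = 0.25
Checking all 25 assignments confirms none give a value below 0.25.

0.25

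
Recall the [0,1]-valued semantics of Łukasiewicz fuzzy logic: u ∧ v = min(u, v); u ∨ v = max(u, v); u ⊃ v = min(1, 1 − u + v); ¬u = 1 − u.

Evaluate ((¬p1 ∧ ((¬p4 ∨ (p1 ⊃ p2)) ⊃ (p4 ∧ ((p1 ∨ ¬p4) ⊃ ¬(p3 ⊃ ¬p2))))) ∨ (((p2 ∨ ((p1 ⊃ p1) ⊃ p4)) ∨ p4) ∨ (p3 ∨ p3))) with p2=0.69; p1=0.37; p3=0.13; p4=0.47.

0.69

¬p1: Łukasiewicz ¬ gives 1 − 0.37 = 0.63
¬p4: Łukasiewicz ¬ gives 1 − 0.47 = 0.53
(p1 ⊃ p2): min(1, 1 − 0.37 + 0.69) = 1
(¬p4 ∨ (p1 ⊃ p2)) = max(0.53, 1) = 1
¬p4: Łukasiewicz ¬ gives 1 − 0.47 = 0.53
(p1 ∨ ¬p4) = max(0.37, 0.53) = 0.53
¬p2: Łukasiewicz ¬ gives 1 − 0.69 = 0.31
(p3 ⊃ ¬p2): min(1, 1 − 0.13 + 0.31) = 1
¬(p3 ⊃ ¬p2): Łukasiewicz ¬ gives 1 − 1 = 0
((p1 ∨ ¬p4) ⊃ ¬(p3 ⊃ ¬p2)): min(1, 1 − 0.53 + 0) = 0.47
(p4 ∧ ((p1 ∨ ¬p4) ⊃ ¬(p3 ⊃ ¬p2))) = min(0.47, 0.47) = 0.47
((¬p4 ∨ (p1 ⊃ p2)) ⊃ (p4 ∧ ((p1 ∨ ¬p4) ⊃ ¬(p3 ⊃ ¬p2)))): min(1, 1 − 1 + 0.47) = 0.47
(¬p1 ∧ ((¬p4 ∨ (p1 ⊃ p2)) ⊃ (p4 ∧ ((p1 ∨ ¬p4) ⊃ ¬(p3 ⊃ ¬p2))))) = min(0.63, 0.47) = 0.47
(p1 ⊃ p1): min(1, 1 − 0.37 + 0.37) = 1
((p1 ⊃ p1) ⊃ p4): min(1, 1 − 1 + 0.47) = 0.47
(p2 ∨ ((p1 ⊃ p1) ⊃ p4)) = max(0.69, 0.47) = 0.69
((p2 ∨ ((p1 ⊃ p1) ⊃ p4)) ∨ p4) = max(0.69, 0.47) = 0.69
(p3 ∨ p3) = max(0.13, 0.13) = 0.13
(((p2 ∨ ((p1 ⊃ p1) ⊃ p4)) ∨ p4) ∨ (p3 ∨ p3)) = max(0.69, 0.13) = 0.69
((¬p1 ∧ ((¬p4 ∨ (p1 ⊃ p2)) ⊃ (p4 ∧ ((p1 ∨ ¬p4) ⊃ ¬(p3 ⊃ ¬p2))))) ∨ (((p2 ∨ ((p1 ⊃ p1) ⊃ p4)) ∨ p4) ∨ (p3 ∨ p3))) = max(0.47, 0.69) = 0.69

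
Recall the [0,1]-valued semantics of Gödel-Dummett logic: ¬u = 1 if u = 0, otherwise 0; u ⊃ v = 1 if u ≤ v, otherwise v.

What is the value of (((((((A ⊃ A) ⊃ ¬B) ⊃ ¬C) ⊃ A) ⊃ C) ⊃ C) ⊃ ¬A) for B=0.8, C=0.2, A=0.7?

0.00

(A ⊃ A): 0.7 ≤ 0.7, so result = 1
¬B: Gödel ¬ of 0.8 = 0 (operand ≠ 0)
((A ⊃ A) ⊃ ¬B): 1 > 0, so result = 0
¬C: Gödel ¬ of 0.2 = 0 (operand ≠ 0)
(((A ⊃ A) ⊃ ¬B) ⊃ ¬C): 0 ≤ 0, so result = 1
((((A ⊃ A) ⊃ ¬B) ⊃ ¬C) ⊃ A): 1 > 0.7, so result = 0.7
(((((A ⊃ A) ⊃ ¬B) ⊃ ¬C) ⊃ A) ⊃ C): 0.7 > 0.2, so result = 0.2
((((((A ⊃ A) ⊃ ¬B) ⊃ ¬C) ⊃ A) ⊃ C) ⊃ C): 0.2 ≤ 0.2, so result = 1
¬A: Gödel ¬ of 0.7 = 0 (operand ≠ 0)
(((((((A ⊃ A) ⊃ ¬B) ⊃ ¬C) ⊃ A) ⊃ C) ⊃ C) ⊃ ¬A): 1 > 0, so result = 0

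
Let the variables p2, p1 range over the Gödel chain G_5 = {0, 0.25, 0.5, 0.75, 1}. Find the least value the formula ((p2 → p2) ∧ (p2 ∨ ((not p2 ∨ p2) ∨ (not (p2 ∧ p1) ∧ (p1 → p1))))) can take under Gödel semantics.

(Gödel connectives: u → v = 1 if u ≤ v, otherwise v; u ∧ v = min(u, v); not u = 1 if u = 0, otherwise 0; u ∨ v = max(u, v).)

The minimum is attained at p2 = 0.25, p1 = 0.25:
  (p2 → p2): 0.25 ≤ 0.25, so result = 1
  not p2: Gödel ¬ of 0.25 = 0 (operand ≠ 0)
  (not p2 ∨ p2) = max(0, 0.25) = 0.25
  (p2 ∧ p1) = min(0.25, 0.25) = 0.25
  not (p2 ∧ p1): Gödel ¬ of 0.25 = 0 (operand ≠ 0)
  (p1 → p1): 0.25 ≤ 0.25, so result = 1
  (not (p2 ∧ p1) ∧ (p1 → p1)) = min(0, 1) = 0
  ((not p2 ∨ p2) ∨ (not (p2 ∧ p1) ∧ (p1 → p1))) = max(0.25, 0) = 0.25
  (p2 ∨ ((not p2 ∨ p2) ∨ (not (p2 ∧ p1) ∧ (p1 → p1)))) = max(0.25, 0.25) = 0.25
  ((p2 → p2) ∧ (p2 ∨ ((not p2 ∨ p2) ∨ (not (p2 ∧ p1) ∧ (p1 → p1))))) = min(1, 0.25) = 0.25
Checking all 25 assignments confirms none give a value below 0.25.

0.25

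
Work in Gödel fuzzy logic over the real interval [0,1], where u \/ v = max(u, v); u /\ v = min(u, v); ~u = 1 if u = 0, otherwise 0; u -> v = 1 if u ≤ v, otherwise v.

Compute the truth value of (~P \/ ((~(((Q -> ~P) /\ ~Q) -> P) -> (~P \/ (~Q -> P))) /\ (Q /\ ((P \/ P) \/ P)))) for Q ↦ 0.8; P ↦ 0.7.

~P: Gödel ¬ of 0.7 = 0 (operand ≠ 0)
~P: Gödel ¬ of 0.7 = 0 (operand ≠ 0)
(Q -> ~P): 0.8 > 0, so result = 0
~Q: Gödel ¬ of 0.8 = 0 (operand ≠ 0)
((Q -> ~P) /\ ~Q) = min(0, 0) = 0
(((Q -> ~P) /\ ~Q) -> P): 0 ≤ 0.7, so result = 1
~(((Q -> ~P) /\ ~Q) -> P): Gödel ¬ of 1 = 0 (operand ≠ 0)
~P: Gödel ¬ of 0.7 = 0 (operand ≠ 0)
~Q: Gödel ¬ of 0.8 = 0 (operand ≠ 0)
(~Q -> P): 0 ≤ 0.7, so result = 1
(~P \/ (~Q -> P)) = max(0, 1) = 1
(~(((Q -> ~P) /\ ~Q) -> P) -> (~P \/ (~Q -> P))): 0 ≤ 1, so result = 1
(P \/ P) = max(0.7, 0.7) = 0.7
((P \/ P) \/ P) = max(0.7, 0.7) = 0.7
(Q /\ ((P \/ P) \/ P)) = min(0.8, 0.7) = 0.7
((~(((Q -> ~P) /\ ~Q) -> P) -> (~P \/ (~Q -> P))) /\ (Q /\ ((P \/ P) \/ P))) = min(1, 0.7) = 0.7
(~P \/ ((~(((Q -> ~P) /\ ~Q) -> P) -> (~P \/ (~Q -> P))) /\ (Q /\ ((P \/ P) \/ P)))) = max(0, 0.7) = 0.7

0.70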